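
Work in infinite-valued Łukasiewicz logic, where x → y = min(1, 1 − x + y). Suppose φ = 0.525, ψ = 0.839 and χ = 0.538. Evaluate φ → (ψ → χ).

1.000

ψ → χ = min(1, 1 − 0.839 + 0.538) = min(1, 0.699) = 0.699
φ → (ψ → χ) = min(1, 1 − 0.525 + 0.699) = min(1, 1.174) = 1.000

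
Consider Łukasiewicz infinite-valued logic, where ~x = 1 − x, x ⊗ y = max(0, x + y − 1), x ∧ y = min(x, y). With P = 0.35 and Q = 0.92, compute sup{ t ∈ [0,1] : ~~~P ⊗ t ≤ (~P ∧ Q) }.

~P = 1 − 0.35 = 0.65
~~P = 1 − 0.65 = 0.35
~~~P = 1 − 0.35 = 0.65
So the left factor is ~~~P = 0.65.
~P ∧ Q = min(0.65, 0.92) = 0.65
So the right-hand bound is ~P ∧ Q = 0.65.
The residuum of the Łukasiewicz t-norm gives the supremum: min(1, 1 − 0.65 + 0.65).
1 − 0.65 + 0.65 = 1.00, so t = min(1, 1.00) = 1.00.
Check: 0.65 ⊗ 1.00 = max(0, 0.65) = 0.65 ≤ 0.65.

1.00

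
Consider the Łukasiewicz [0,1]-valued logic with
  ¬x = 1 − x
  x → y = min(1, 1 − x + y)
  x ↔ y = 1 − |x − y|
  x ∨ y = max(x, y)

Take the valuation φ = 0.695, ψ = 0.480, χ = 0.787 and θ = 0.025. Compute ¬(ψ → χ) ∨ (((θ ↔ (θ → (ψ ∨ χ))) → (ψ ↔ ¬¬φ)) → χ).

ψ → χ = min(1, 1 − 0.480 + 0.787) = min(1, 1.307) = 1.000
¬(ψ → χ) = 1 − 1.000 = 0.000
ψ ∨ χ = max(0.480, 0.787) = 0.787
θ → (ψ ∨ χ) = min(1, 1 − 0.025 + 0.787) = min(1, 1.762) = 1.000
θ ↔ (θ → (ψ ∨ χ)) = 1 − |0.025 − 1.000| = 1 − 0.975 = 0.025
¬φ = 1 − 0.695 = 0.305
¬¬φ = 1 − 0.305 = 0.695
ψ ↔ ¬¬φ = 1 − |0.480 − 0.695| = 1 − 0.215 = 0.785
(θ ↔ (θ → (ψ ∨ χ))) → (ψ ↔ ¬¬φ) = min(1, 1 − 0.025 + 0.785) = min(1, 1.760) = 1.000
((θ ↔ (θ → (ψ ∨ χ))) → (ψ ↔ ¬¬φ)) → χ = min(1, 1 − 1.000 + 0.787) = min(1, 0.787) = 0.787
¬(ψ → χ) ∨ (((θ ↔ (θ → (ψ ∨ χ))) → (ψ ↔ ¬¬φ)) → χ) = max(0.000, 0.787) = 0.787

0.787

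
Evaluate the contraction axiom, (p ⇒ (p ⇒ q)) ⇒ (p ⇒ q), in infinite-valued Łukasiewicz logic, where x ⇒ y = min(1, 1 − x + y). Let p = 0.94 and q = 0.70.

0.94

p ⇒ q = min(1, 1 − 0.94 + 0.70) = min(1, 0.76) = 0.76
p ⇒ (p ⇒ q) = min(1, 1 − 0.94 + 0.76) = min(1, 0.82) = 0.82
(p ⇒ (p ⇒ q)) ⇒ (p ⇒ q) = min(1, 1 − 0.82 + 0.76) = min(1, 0.94) = 0.94
(The value 0.94 < 1 shows this instance is not satisfied; fails in Ł∞ (the t-norm is not idempotent).)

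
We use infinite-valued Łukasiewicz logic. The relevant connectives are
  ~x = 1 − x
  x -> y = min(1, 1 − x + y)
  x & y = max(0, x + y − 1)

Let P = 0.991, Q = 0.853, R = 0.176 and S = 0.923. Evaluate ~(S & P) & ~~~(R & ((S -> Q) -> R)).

0.086

S & P = max(0, 0.923 + 0.991 − 1) = max(0, 0.914) = 0.914
~(S & P) = 1 − 0.914 = 0.086
S -> Q = min(1, 1 − 0.923 + 0.853) = min(1, 0.930) = 0.930
(S -> Q) -> R = min(1, 1 − 0.930 + 0.176) = min(1, 0.246) = 0.246
R & ((S -> Q) -> R) = max(0, 0.176 + 0.246 − 1) = max(0, -0.578) = 0.000
~(R & ((S -> Q) -> R)) = 1 − 0.000 = 1.000
~~(R & ((S -> Q) -> R)) = 1 − 1.000 = 0.000
~~~(R & ((S -> Q) -> R)) = 1 − 0.000 = 1.000
~(S & P) & ~~~(R & ((S -> Q) -> R)) = max(0, 0.086 + 1.000 − 1) = max(0, 0.086) = 0.086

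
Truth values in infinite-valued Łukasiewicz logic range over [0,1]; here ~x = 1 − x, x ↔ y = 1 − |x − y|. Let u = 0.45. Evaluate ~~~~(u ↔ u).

u ↔ u = 1 − |0.45 − 0.45| = 1 − 0.00 = 1.00
~(u ↔ u) = 1 − 1.00 = 0.00
~~(u ↔ u) = 1 − 0.00 = 1.00
~~~(u ↔ u) = 1 − 1.00 = 0.00
~~~~(u ↔ u) = 1 − 0.00 = 1.00

1.00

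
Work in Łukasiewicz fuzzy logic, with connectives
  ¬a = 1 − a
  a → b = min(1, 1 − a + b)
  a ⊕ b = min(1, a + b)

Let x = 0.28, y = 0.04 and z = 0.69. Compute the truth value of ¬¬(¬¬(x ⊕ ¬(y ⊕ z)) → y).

0.49

y ⊕ z = min(1, 0.04 + 0.69) = min(1, 0.73) = 0.73
¬(y ⊕ z) = 1 − 0.73 = 0.27
x ⊕ ¬(y ⊕ z) = min(1, 0.28 + 0.27) = min(1, 0.55) = 0.55
¬(x ⊕ ¬(y ⊕ z)) = 1 − 0.55 = 0.45
¬¬(x ⊕ ¬(y ⊕ z)) = 1 − 0.45 = 0.55
¬¬(x ⊕ ¬(y ⊕ z)) → y = min(1, 1 − 0.55 + 0.04) = min(1, 0.49) = 0.49
¬(¬¬(x ⊕ ¬(y ⊕ z)) → y) = 1 − 0.49 = 0.51
¬¬(¬¬(x ⊕ ¬(y ⊕ z)) → y) = 1 − 0.51 = 0.49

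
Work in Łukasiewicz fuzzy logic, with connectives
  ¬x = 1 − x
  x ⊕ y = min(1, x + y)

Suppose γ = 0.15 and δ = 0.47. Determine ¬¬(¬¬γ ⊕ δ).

¬γ = 1 − 0.15 = 0.85
¬¬γ = 1 − 0.85 = 0.15
¬¬γ ⊕ δ = min(1, 0.15 + 0.47) = min(1, 0.62) = 0.62
¬(¬¬γ ⊕ δ) = 1 − 0.62 = 0.38
¬¬(¬¬γ ⊕ δ) = 1 − 0.38 = 0.62

0.62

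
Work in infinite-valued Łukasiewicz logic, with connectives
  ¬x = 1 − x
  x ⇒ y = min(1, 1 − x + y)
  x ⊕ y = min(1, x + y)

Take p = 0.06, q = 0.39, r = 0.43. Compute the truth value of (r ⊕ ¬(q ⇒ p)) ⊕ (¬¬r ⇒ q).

q ⇒ p = min(1, 1 − 0.39 + 0.06) = min(1, 0.67) = 0.67
¬(q ⇒ p) = 1 − 0.67 = 0.33
r ⊕ ¬(q ⇒ p) = min(1, 0.43 + 0.33) = min(1, 0.76) = 0.76
¬r = 1 − 0.43 = 0.57
¬¬r = 1 − 0.57 = 0.43
¬¬r ⇒ q = min(1, 1 − 0.43 + 0.39) = min(1, 0.96) = 0.96
(r ⊕ ¬(q ⇒ p)) ⊕ (¬¬r ⇒ q) = min(1, 0.76 + 0.96) = min(1, 1.72) = 1.00

1.00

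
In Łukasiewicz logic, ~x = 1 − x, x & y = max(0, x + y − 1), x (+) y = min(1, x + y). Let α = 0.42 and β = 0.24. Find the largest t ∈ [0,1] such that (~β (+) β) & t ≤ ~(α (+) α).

0.16

~β = 1 − 0.24 = 0.76
~β (+) β = min(1, 0.76 + 0.24) = min(1, 1.00) = 1.00
So the left factor is ~β (+) β = 1.00.
α (+) α = min(1, 0.42 + 0.42) = min(1, 0.84) = 0.84
~(α (+) α) = 1 − 0.84 = 0.16
So the right-hand bound is ~(α (+) α) = 0.16.
The residuum of the Łukasiewicz t-norm gives the supremum: min(1, 1 − 1.00 + 0.16).
1 − 1.00 + 0.16 = 0.16, so t = min(1, 0.16) = 0.16.
Check: 1.00 & 0.16 = max(0, 0.16) = 0.16 ≤ 0.16.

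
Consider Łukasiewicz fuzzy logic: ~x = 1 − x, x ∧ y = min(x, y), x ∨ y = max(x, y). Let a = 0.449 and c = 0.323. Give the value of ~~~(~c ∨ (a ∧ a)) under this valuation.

~c = 1 − 0.323 = 0.677
a ∧ a = min(0.449, 0.449) = 0.449
~c ∨ (a ∧ a) = max(0.677, 0.449) = 0.677
~(~c ∨ (a ∧ a)) = 1 − 0.677 = 0.323
~~(~c ∨ (a ∧ a)) = 1 − 0.323 = 0.677
~~~(~c ∨ (a ∧ a)) = 1 − 0.677 = 0.323

0.323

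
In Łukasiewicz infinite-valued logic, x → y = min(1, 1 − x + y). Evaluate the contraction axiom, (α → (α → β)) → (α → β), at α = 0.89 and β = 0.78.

α → β = min(1, 1 − 0.89 + 0.78) = min(1, 0.89) = 0.89
α → (α → β) = min(1, 1 − 0.89 + 0.89) = min(1, 1.00) = 1.00
(α → (α → β)) → (α → β) = min(1, 1 − 1.00 + 0.89) = min(1, 0.89) = 0.89
(The value 0.89 < 1 shows this instance is not satisfied; fails in Ł∞ (the t-norm is not idempotent).)

0.89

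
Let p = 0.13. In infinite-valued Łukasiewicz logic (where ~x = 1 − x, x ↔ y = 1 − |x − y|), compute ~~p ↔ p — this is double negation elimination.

~p = 1 − 0.13 = 0.87
~~p = 1 − 0.87 = 0.13
~~p ↔ p = 1 − |0.13 − 0.13| = 1 − 0.00 = 1.00
(As expected: always 1 in Ł∞ since negation is involutive.)

1.00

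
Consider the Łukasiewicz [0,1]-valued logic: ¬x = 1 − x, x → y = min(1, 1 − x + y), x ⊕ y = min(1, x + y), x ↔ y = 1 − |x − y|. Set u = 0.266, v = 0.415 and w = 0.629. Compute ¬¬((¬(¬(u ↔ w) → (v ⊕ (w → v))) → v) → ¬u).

0.734

u ↔ w = 1 − |0.266 − 0.629| = 1 − 0.363 = 0.637
¬(u ↔ w) = 1 − 0.637 = 0.363
w → v = min(1, 1 − 0.629 + 0.415) = min(1, 0.786) = 0.786
v ⊕ (w → v) = min(1, 0.415 + 0.786) = min(1, 1.201) = 1.000
¬(u ↔ w) → (v ⊕ (w → v)) = min(1, 1 − 0.363 + 1.000) = min(1, 1.637) = 1.000
¬(¬(u ↔ w) → (v ⊕ (w → v))) = 1 − 1.000 = 0.000
¬(¬(u ↔ w) → (v ⊕ (w → v))) → v = min(1, 1 − 0.000 + 0.415) = min(1, 1.415) = 1.000
¬u = 1 − 0.266 = 0.734
(¬(¬(u ↔ w) → (v ⊕ (w → v))) → v) → ¬u = min(1, 1 − 1.000 + 0.734) = min(1, 0.734) = 0.734
¬((¬(¬(u ↔ w) → (v ⊕ (w → v))) → v) → ¬u) = 1 − 0.734 = 0.266
¬¬((¬(¬(u ↔ w) → (v ⊕ (w → v))) → v) → ¬u) = 1 − 0.266 = 0.734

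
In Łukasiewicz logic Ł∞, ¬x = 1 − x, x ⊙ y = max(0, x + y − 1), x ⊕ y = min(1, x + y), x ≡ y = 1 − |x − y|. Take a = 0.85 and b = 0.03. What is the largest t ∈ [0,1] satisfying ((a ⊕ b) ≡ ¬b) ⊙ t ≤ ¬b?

a ⊕ b = min(1, 0.85 + 0.03) = min(1, 0.88) = 0.88
¬b = 1 − 0.03 = 0.97
(a ⊕ b) ≡ ¬b = 1 − |0.88 − 0.97| = 1 − 0.09 = 0.91
So the left factor is (a ⊕ b) ≡ ¬b = 0.91.
So the right-hand bound is ¬b = 0.97.
The residuum of the Łukasiewicz t-norm gives the supremum: min(1, 1 − 0.91 + 0.97).
1 − 0.91 + 0.97 = 1.06, so t = min(1, 1.06) = 1.00.
Check: 0.91 ⊙ 1.00 = max(0, 0.91) = 0.91 ≤ 0.97.

1.00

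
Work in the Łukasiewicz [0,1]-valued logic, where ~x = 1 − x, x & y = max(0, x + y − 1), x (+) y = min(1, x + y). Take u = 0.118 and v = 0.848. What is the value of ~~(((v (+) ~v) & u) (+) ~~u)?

0.236

~v = 1 − 0.848 = 0.152
v (+) ~v = min(1, 0.848 + 0.152) = min(1, 1.000) = 1.000
(v (+) ~v) & u = max(0, 1.000 + 0.118 − 1) = max(0, 0.118) = 0.118
~u = 1 − 0.118 = 0.882
~~u = 1 − 0.882 = 0.118
((v (+) ~v) & u) (+) ~~u = min(1, 0.118 + 0.118) = min(1, 0.236) = 0.236
~(((v (+) ~v) & u) (+) ~~u) = 1 − 0.236 = 0.764
~~(((v (+) ~v) & u) (+) ~~u) = 1 − 0.764 = 0.236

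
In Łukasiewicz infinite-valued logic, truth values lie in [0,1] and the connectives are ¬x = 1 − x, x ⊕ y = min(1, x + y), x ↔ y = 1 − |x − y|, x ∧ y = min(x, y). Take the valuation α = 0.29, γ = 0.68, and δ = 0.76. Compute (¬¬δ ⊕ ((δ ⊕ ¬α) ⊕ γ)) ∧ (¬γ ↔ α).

¬δ = 1 − 0.76 = 0.24
¬¬δ = 1 − 0.24 = 0.76
¬α = 1 − 0.29 = 0.71
δ ⊕ ¬α = min(1, 0.76 + 0.71) = min(1, 1.47) = 1.00
(δ ⊕ ¬α) ⊕ γ = min(1, 1.00 + 0.68) = min(1, 1.68) = 1.00
¬¬δ ⊕ ((δ ⊕ ¬α) ⊕ γ) = min(1, 0.76 + 1.00) = min(1, 1.76) = 1.00
¬γ = 1 − 0.68 = 0.32
¬γ ↔ α = 1 − |0.32 − 0.29| = 1 − 0.03 = 0.97
(¬¬δ ⊕ ((δ ⊕ ¬α) ⊕ γ)) ∧ (¬γ ↔ α) = min(1.00, 0.97) = 0.97

0.97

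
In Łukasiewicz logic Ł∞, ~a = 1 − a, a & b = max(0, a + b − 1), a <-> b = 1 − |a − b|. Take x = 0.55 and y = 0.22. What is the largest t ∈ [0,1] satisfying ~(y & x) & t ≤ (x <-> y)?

y & x = max(0, 0.22 + 0.55 − 1) = max(0, -0.23) = 0.00
~(y & x) = 1 − 0.00 = 1.00
So the left factor is ~(y & x) = 1.00.
x <-> y = 1 − |0.55 − 0.22| = 1 − 0.33 = 0.67
So the right-hand bound is x <-> y = 0.67.
The residuum of the Łukasiewicz t-norm gives the supremum: min(1, 1 − 1.00 + 0.67).
1 − 1.00 + 0.67 = 0.67, so t = min(1, 0.67) = 0.67.
Check: 1.00 & 0.67 = max(0, 0.67) = 0.67 ≤ 0.67.

0.67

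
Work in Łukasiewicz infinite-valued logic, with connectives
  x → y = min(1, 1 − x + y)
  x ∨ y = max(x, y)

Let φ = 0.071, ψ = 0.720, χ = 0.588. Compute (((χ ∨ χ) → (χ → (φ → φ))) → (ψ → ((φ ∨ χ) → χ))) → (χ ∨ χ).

χ ∨ χ = max(0.588, 0.588) = 0.588
φ → φ = min(1, 1 − 0.071 + 0.071) = min(1, 1.000) = 1.000
χ → (φ → φ) = min(1, 1 − 0.588 + 1.000) = min(1, 1.412) = 1.000
(χ ∨ χ) → (χ → (φ → φ)) = min(1, 1 − 0.588 + 1.000) = min(1, 1.412) = 1.000
φ ∨ χ = max(0.071, 0.588) = 0.588
(φ ∨ χ) → χ = min(1, 1 − 0.588 + 0.588) = min(1, 1.000) = 1.000
ψ → ((φ ∨ χ) → χ) = min(1, 1 − 0.720 + 1.000) = min(1, 1.280) = 1.000
((χ ∨ χ) → (χ → (φ → φ))) → (ψ → ((φ ∨ χ) → χ)) = min(1, 1 − 1.000 + 1.000) = min(1, 1.000) = 1.000
(((χ ∨ χ) → (χ → (φ → φ))) → (ψ → ((φ ∨ χ) → χ))) → (χ ∨ χ) = min(1, 1 − 1.000 + 0.588) = min(1, 0.588) = 0.588

0.588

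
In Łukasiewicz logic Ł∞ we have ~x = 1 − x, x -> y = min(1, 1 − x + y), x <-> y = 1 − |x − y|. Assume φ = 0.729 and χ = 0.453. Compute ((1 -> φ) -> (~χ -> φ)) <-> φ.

1 -> φ = min(1, 1 − 1.000 + 0.729) = min(1, 0.729) = 0.729
~χ = 1 − 0.453 = 0.547
~χ -> φ = min(1, 1 − 0.547 + 0.729) = min(1, 1.182) = 1.000
(1 -> φ) -> (~χ -> φ) = min(1, 1 − 0.729 + 1.000) = min(1, 1.271) = 1.000
((1 -> φ) -> (~χ -> φ)) <-> φ = 1 − |1.000 − 0.729| = 1 − 0.271 = 0.729

0.729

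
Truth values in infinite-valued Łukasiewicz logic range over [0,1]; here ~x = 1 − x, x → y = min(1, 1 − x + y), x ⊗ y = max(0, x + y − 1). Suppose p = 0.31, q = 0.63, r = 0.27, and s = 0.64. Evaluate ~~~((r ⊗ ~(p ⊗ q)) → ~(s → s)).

p ⊗ q = max(0, 0.31 + 0.63 − 1) = max(0, -0.06) = 0.00
~(p ⊗ q) = 1 − 0.00 = 1.00
r ⊗ ~(p ⊗ q) = max(0, 0.27 + 1.00 − 1) = max(0, 0.27) = 0.27
s → s = min(1, 1 − 0.64 + 0.64) = min(1, 1.00) = 1.00
~(s → s) = 1 − 1.00 = 0.00
(r ⊗ ~(p ⊗ q)) → ~(s → s) = min(1, 1 − 0.27 + 0.00) = min(1, 0.73) = 0.73
~((r ⊗ ~(p ⊗ q)) → ~(s → s)) = 1 − 0.73 = 0.27
~~((r ⊗ ~(p ⊗ q)) → ~(s → s)) = 1 − 0.27 = 0.73
~~~((r ⊗ ~(p ⊗ q)) → ~(s → s)) = 1 − 0.73 = 0.27

0.27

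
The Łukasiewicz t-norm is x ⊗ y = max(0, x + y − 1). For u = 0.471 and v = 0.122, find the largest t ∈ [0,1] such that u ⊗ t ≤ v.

0.651

The residuum of the Łukasiewicz t-norm gives the supremum: min(1, 1 − 0.471 + 0.122).
1 − 0.471 + 0.122 = 0.651, so t = min(1, 0.651) = 0.651.
Check: 0.471 ⊗ 0.651 = max(0, 0.122) = 0.122 ≤ 0.122.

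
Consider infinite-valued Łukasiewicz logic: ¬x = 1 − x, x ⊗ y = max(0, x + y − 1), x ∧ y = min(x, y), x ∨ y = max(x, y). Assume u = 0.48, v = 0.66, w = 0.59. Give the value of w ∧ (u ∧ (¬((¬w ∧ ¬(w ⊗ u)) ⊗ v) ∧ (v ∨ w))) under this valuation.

¬w = 1 − 0.59 = 0.41
w ⊗ u = max(0, 0.59 + 0.48 − 1) = max(0, 0.07) = 0.07
¬(w ⊗ u) = 1 − 0.07 = 0.93
¬w ∧ ¬(w ⊗ u) = min(0.41, 0.93) = 0.41
(¬w ∧ ¬(w ⊗ u)) ⊗ v = max(0, 0.41 + 0.66 − 1) = max(0, 0.07) = 0.07
¬((¬w ∧ ¬(w ⊗ u)) ⊗ v) = 1 − 0.07 = 0.93
v ∨ w = max(0.66, 0.59) = 0.66
¬((¬w ∧ ¬(w ⊗ u)) ⊗ v) ∧ (v ∨ w) = min(0.93, 0.66) = 0.66
u ∧ (¬((¬w ∧ ¬(w ⊗ u)) ⊗ v) ∧ (v ∨ w)) = min(0.48, 0.66) = 0.48
w ∧ (u ∧ (¬((¬w ∧ ¬(w ⊗ u)) ⊗ v) ∧ (v ∨ w))) = min(0.59, 0.48) = 0.48

0.48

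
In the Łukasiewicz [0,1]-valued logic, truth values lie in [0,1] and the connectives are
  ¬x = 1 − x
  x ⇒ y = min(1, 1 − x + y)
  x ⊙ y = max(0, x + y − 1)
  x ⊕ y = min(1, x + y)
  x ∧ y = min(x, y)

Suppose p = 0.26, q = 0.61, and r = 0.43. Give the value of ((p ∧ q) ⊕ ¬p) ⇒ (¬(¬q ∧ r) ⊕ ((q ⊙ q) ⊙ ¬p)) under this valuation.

p ∧ q = min(0.26, 0.61) = 0.26
¬p = 1 − 0.26 = 0.74
(p ∧ q) ⊕ ¬p = min(1, 0.26 + 0.74) = min(1, 1.00) = 1.00
¬q = 1 − 0.61 = 0.39
¬q ∧ r = min(0.39, 0.43) = 0.39
¬(¬q ∧ r) = 1 − 0.39 = 0.61
q ⊙ q = max(0, 0.61 + 0.61 − 1) = max(0, 0.22) = 0.22
(q ⊙ q) ⊙ ¬p = max(0, 0.22 + 0.74 − 1) = max(0, -0.04) = 0.00
¬(¬q ∧ r) ⊕ ((q ⊙ q) ⊙ ¬p) = min(1, 0.61 + 0.00) = min(1, 0.61) = 0.61
((p ∧ q) ⊕ ¬p) ⇒ (¬(¬q ∧ r) ⊕ ((q ⊙ q) ⊙ ¬p)) = min(1, 1 − 1.00 + 0.61) = min(1, 0.61) = 0.61

0.61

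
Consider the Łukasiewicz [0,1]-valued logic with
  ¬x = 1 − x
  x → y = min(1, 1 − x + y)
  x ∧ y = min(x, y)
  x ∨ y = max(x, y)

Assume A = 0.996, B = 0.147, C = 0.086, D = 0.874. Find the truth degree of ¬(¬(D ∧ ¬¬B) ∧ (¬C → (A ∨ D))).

0.147

¬B = 1 − 0.147 = 0.853
¬¬B = 1 − 0.853 = 0.147
D ∧ ¬¬B = min(0.874, 0.147) = 0.147
¬(D ∧ ¬¬B) = 1 − 0.147 = 0.853
¬C = 1 − 0.086 = 0.914
A ∨ D = max(0.996, 0.874) = 0.996
¬C → (A ∨ D) = min(1, 1 − 0.914 + 0.996) = min(1, 1.082) = 1.000
¬(D ∧ ¬¬B) ∧ (¬C → (A ∨ D)) = min(0.853, 1.000) = 0.853
¬(¬(D ∧ ¬¬B) ∧ (¬C → (A ∨ D))) = 1 − 0.853 = 0.147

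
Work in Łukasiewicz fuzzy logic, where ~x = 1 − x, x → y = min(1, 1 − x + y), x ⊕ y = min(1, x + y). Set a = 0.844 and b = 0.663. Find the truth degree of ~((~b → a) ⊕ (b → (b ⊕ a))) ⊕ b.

~b = 1 − 0.663 = 0.337
~b → a = min(1, 1 − 0.337 + 0.844) = min(1, 1.507) = 1.000
b ⊕ a = min(1, 0.663 + 0.844) = min(1, 1.507) = 1.000
b → (b ⊕ a) = min(1, 1 − 0.663 + 1.000) = min(1, 1.337) = 1.000
(~b → a) ⊕ (b → (b ⊕ a)) = min(1, 1.000 + 1.000) = min(1, 2.000) = 1.000
~((~b → a) ⊕ (b → (b ⊕ a))) = 1 − 1.000 = 0.000
~((~b → a) ⊕ (b → (b ⊕ a))) ⊕ b = min(1, 0.000 + 0.663) = min(1, 0.663) = 0.663

0.663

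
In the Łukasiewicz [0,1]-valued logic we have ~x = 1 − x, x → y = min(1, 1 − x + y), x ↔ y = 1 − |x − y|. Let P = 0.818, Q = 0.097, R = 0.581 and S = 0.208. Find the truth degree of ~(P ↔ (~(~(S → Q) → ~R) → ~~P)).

0.182

S → Q = min(1, 1 − 0.208 + 0.097) = min(1, 0.889) = 0.889
~(S → Q) = 1 − 0.889 = 0.111
~R = 1 − 0.581 = 0.419
~(S → Q) → ~R = min(1, 1 − 0.111 + 0.419) = min(1, 1.308) = 1.000
~(~(S → Q) → ~R) = 1 − 1.000 = 0.000
~P = 1 − 0.818 = 0.182
~~P = 1 − 0.182 = 0.818
~(~(S → Q) → ~R) → ~~P = min(1, 1 − 0.000 + 0.818) = min(1, 1.818) = 1.000
P ↔ (~(~(S → Q) → ~R) → ~~P) = 1 − |0.818 − 1.000| = 1 − 0.182 = 0.818
~(P ↔ (~(~(S → Q) → ~R) → ~~P)) = 1 − 0.818 = 0.182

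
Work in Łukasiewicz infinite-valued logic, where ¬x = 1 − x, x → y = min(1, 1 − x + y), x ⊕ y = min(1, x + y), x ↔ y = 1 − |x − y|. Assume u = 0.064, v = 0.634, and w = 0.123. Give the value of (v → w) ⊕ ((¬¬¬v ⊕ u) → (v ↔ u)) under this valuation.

v → w = min(1, 1 − 0.634 + 0.123) = min(1, 0.489) = 0.489
¬v = 1 − 0.634 = 0.366
¬¬v = 1 − 0.366 = 0.634
¬¬¬v = 1 − 0.634 = 0.366
¬¬¬v ⊕ u = min(1, 0.366 + 0.064) = min(1, 0.430) = 0.430
v ↔ u = 1 − |0.634 − 0.064| = 1 − 0.570 = 0.430
(¬¬¬v ⊕ u) → (v ↔ u) = min(1, 1 − 0.430 + 0.430) = min(1, 1.000) = 1.000
(v → w) ⊕ ((¬¬¬v ⊕ u) → (v ↔ u)) = min(1, 0.489 + 1.000) = min(1, 1.489) = 1.000

1.000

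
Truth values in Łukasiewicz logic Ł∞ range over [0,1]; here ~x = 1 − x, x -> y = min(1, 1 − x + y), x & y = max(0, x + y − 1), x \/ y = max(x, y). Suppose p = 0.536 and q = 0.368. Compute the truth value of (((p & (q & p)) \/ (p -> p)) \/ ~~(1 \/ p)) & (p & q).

q & p = max(0, 0.368 + 0.536 − 1) = max(0, -0.096) = 0.000
p & (q & p) = max(0, 0.536 + 0.000 − 1) = max(0, -0.464) = 0.000
p -> p = min(1, 1 − 0.536 + 0.536) = min(1, 1.000) = 1.000
(p & (q & p)) \/ (p -> p) = max(0.000, 1.000) = 1.000
1 \/ p = max(1.000, 0.536) = 1.000
~(1 \/ p) = 1 − 1.000 = 0.000
~~(1 \/ p) = 1 − 0.000 = 1.000
((p & (q & p)) \/ (p -> p)) \/ ~~(1 \/ p) = max(1.000, 1.000) = 1.000
p & q = max(0, 0.536 + 0.368 − 1) = max(0, -0.096) = 0.000
(((p & (q & p)) \/ (p -> p)) \/ ~~(1 \/ p)) & (p & q) = max(0, 1.000 + 0.000 − 1) = max(0, 0.000) = 0.000

0.000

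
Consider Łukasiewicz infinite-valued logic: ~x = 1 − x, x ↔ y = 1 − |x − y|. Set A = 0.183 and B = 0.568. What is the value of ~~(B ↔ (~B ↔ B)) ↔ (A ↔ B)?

~B = 1 − 0.568 = 0.432
~B ↔ B = 1 − |0.432 − 0.568| = 1 − 0.136 = 0.864
B ↔ (~B ↔ B) = 1 − |0.568 − 0.864| = 1 − 0.296 = 0.704
~(B ↔ (~B ↔ B)) = 1 − 0.704 = 0.296
~~(B ↔ (~B ↔ B)) = 1 − 0.296 = 0.704
A ↔ B = 1 − |0.183 − 0.568| = 1 − 0.385 = 0.615
~~(B ↔ (~B ↔ B)) ↔ (A ↔ B) = 1 − |0.704 − 0.615| = 1 − 0.089 = 0.911

0.911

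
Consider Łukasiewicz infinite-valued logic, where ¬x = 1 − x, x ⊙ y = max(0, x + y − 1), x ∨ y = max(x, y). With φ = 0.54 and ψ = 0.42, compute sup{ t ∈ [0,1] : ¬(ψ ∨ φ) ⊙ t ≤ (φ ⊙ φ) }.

0.62

ψ ∨ φ = max(0.42, 0.54) = 0.54
¬(ψ ∨ φ) = 1 − 0.54 = 0.46
So the left factor is ¬(ψ ∨ φ) = 0.46.
φ ⊙ φ = max(0, 0.54 + 0.54 − 1) = max(0, 0.08) = 0.08
So the right-hand bound is φ ⊙ φ = 0.08.
The residuum of the Łukasiewicz t-norm gives the supremum: min(1, 1 − 0.46 + 0.08).
1 − 0.46 + 0.08 = 0.62, so t = min(1, 0.62) = 0.62.
Check: 0.46 ⊙ 0.62 = max(0, 0.08) = 0.08 ≤ 0.08.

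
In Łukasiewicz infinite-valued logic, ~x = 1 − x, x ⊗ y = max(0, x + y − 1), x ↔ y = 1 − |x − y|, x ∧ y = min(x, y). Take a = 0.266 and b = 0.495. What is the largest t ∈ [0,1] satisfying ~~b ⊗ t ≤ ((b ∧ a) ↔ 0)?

1.000

~b = 1 − 0.495 = 0.505
~~b = 1 − 0.505 = 0.495
So the left factor is ~~b = 0.495.
b ∧ a = min(0.495, 0.266) = 0.266
(b ∧ a) ↔ 0 = 1 − |0.266 − 0.000| = 1 − 0.266 = 0.734
So the right-hand bound is (b ∧ a) ↔ 0 = 0.734.
The residuum of the Łukasiewicz t-norm gives the supremum: min(1, 1 − 0.495 + 0.734).
1 − 0.495 + 0.734 = 1.239, so t = min(1, 1.239) = 1.000.
Check: 0.495 ⊗ 1.000 = max(0, 0.495) = 0.495 ≤ 0.734.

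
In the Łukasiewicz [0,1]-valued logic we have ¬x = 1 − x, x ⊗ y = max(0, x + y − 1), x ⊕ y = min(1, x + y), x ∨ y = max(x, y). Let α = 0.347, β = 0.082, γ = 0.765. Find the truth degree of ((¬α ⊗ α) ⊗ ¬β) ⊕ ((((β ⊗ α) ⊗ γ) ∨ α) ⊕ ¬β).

1.000

¬α = 1 − 0.347 = 0.653
¬α ⊗ α = max(0, 0.653 + 0.347 − 1) = max(0, 0.000) = 0.000
¬β = 1 − 0.082 = 0.918
(¬α ⊗ α) ⊗ ¬β = max(0, 0.000 + 0.918 − 1) = max(0, -0.082) = 0.000
β ⊗ α = max(0, 0.082 + 0.347 − 1) = max(0, -0.571) = 0.000
(β ⊗ α) ⊗ γ = max(0, 0.000 + 0.765 − 1) = max(0, -0.235) = 0.000
((β ⊗ α) ⊗ γ) ∨ α = max(0.000, 0.347) = 0.347
(((β ⊗ α) ⊗ γ) ∨ α) ⊕ ¬β = min(1, 0.347 + 0.918) = min(1, 1.265) = 1.000
((¬α ⊗ α) ⊗ ¬β) ⊕ ((((β ⊗ α) ⊗ γ) ∨ α) ⊕ ¬β) = min(1, 0.000 + 1.000) = min(1, 1.000) = 1.000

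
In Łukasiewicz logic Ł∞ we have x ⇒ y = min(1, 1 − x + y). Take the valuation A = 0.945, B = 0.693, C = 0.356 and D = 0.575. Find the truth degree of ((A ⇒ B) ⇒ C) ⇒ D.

0.967

A ⇒ B = min(1, 1 − 0.945 + 0.693) = min(1, 0.748) = 0.748
(A ⇒ B) ⇒ C = min(1, 1 − 0.748 + 0.356) = min(1, 0.608) = 0.608
((A ⇒ B) ⇒ C) ⇒ D = min(1, 1 − 0.608 + 0.575) = min(1, 0.967) = 0.967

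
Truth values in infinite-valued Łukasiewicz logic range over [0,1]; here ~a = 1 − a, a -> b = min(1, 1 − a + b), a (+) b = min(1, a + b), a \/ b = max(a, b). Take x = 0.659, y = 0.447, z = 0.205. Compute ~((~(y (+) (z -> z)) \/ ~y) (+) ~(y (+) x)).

z -> z = min(1, 1 − 0.205 + 0.205) = min(1, 1.000) = 1.000
y (+) (z -> z) = min(1, 0.447 + 1.000) = min(1, 1.447) = 1.000
~(y (+) (z -> z)) = 1 − 1.000 = 0.000
~y = 1 − 0.447 = 0.553
~(y (+) (z -> z)) \/ ~y = max(0.000, 0.553) = 0.553
y (+) x = min(1, 0.447 + 0.659) = min(1, 1.106) = 1.000
~(y (+) x) = 1 − 1.000 = 0.000
(~(y (+) (z -> z)) \/ ~y) (+) ~(y (+) x) = min(1, 0.553 + 0.000) = min(1, 0.553) = 0.553
~((~(y (+) (z -> z)) \/ ~y) (+) ~(y (+) x)) = 1 − 0.553 = 0.447

0.447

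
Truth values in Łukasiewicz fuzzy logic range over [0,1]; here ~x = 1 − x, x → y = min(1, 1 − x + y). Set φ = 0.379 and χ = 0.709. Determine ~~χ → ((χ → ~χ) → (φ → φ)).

~χ = 1 − 0.709 = 0.291
~~χ = 1 − 0.291 = 0.709
χ → ~χ = min(1, 1 − 0.709 + 0.291) = min(1, 0.582) = 0.582
φ → φ = min(1, 1 − 0.379 + 0.379) = min(1, 1.000) = 1.000
(χ → ~χ) → (φ → φ) = min(1, 1 − 0.582 + 1.000) = min(1, 1.418) = 1.000
~~χ → ((χ → ~χ) → (φ → φ)) = min(1, 1 − 0.709 + 1.000) = min(1, 1.291) = 1.000

1.000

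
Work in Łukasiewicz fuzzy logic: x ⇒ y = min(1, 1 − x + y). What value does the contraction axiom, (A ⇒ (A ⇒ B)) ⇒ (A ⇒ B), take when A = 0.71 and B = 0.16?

A ⇒ B = min(1, 1 − 0.71 + 0.16) = min(1, 0.45) = 0.45
A ⇒ (A ⇒ B) = min(1, 1 − 0.71 + 0.45) = min(1, 0.74) = 0.74
(A ⇒ (A ⇒ B)) ⇒ (A ⇒ B) = min(1, 1 − 0.74 + 0.45) = min(1, 0.71) = 0.71
(The value 0.71 < 1 shows this instance is not satisfied; fails in Ł∞ (the t-norm is not idempotent).)

0.71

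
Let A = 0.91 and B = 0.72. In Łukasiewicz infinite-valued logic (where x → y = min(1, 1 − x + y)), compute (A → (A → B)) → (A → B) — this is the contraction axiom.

A → B = min(1, 1 − 0.91 + 0.72) = min(1, 0.81) = 0.81
A → (A → B) = min(1, 1 − 0.91 + 0.81) = min(1, 0.90) = 0.90
(A → (A → B)) → (A → B) = min(1, 1 − 0.90 + 0.81) = min(1, 0.91) = 0.91
(The value 0.91 < 1 shows this instance is not satisfied; fails in Ł∞ (the t-norm is not idempotent).)

0.91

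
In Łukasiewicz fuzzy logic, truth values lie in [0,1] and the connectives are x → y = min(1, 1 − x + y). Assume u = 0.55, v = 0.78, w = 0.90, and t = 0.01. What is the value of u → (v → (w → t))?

0.78

w → t = min(1, 1 − 0.90 + 0.01) = min(1, 0.11) = 0.11
v → (w → t) = min(1, 1 − 0.78 + 0.11) = min(1, 0.33) = 0.33
u → (v → (w → t)) = min(1, 1 − 0.55 + 0.33) = min(1, 0.78) = 0.78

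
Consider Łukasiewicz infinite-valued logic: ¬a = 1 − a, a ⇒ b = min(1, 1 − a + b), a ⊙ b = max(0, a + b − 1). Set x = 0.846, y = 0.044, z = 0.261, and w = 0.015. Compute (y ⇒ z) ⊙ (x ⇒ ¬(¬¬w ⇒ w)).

0.154

y ⇒ z = min(1, 1 − 0.044 + 0.261) = min(1, 1.217) = 1.000
¬w = 1 − 0.015 = 0.985
¬¬w = 1 − 0.985 = 0.015
¬¬w ⇒ w = min(1, 1 − 0.015 + 0.015) = min(1, 1.000) = 1.000
¬(¬¬w ⇒ w) = 1 − 1.000 = 0.000
x ⇒ ¬(¬¬w ⇒ w) = min(1, 1 − 0.846 + 0.000) = min(1, 0.154) = 0.154
(y ⇒ z) ⊙ (x ⇒ ¬(¬¬w ⇒ w)) = max(0, 1.000 + 0.154 − 1) = max(0, 0.154) = 0.154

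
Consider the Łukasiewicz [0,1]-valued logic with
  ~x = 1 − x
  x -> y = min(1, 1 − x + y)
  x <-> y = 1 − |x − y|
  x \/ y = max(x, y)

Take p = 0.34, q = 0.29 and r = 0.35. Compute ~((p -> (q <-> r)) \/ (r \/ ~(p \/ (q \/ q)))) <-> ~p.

0.34

q <-> r = 1 − |0.29 − 0.35| = 1 − 0.06 = 0.94
p -> (q <-> r) = min(1, 1 − 0.34 + 0.94) = min(1, 1.60) = 1.00
q \/ q = max(0.29, 0.29) = 0.29
p \/ (q \/ q) = max(0.34, 0.29) = 0.34
~(p \/ (q \/ q)) = 1 − 0.34 = 0.66
r \/ ~(p \/ (q \/ q)) = max(0.35, 0.66) = 0.66
(p -> (q <-> r)) \/ (r \/ ~(p \/ (q \/ q))) = max(1.00, 0.66) = 1.00
~((p -> (q <-> r)) \/ (r \/ ~(p \/ (q \/ q)))) = 1 − 1.00 = 0.00
~p = 1 − 0.34 = 0.66
~((p -> (q <-> r)) \/ (r \/ ~(p \/ (q \/ q)))) <-> ~p = 1 − |0.00 − 0.66| = 1 − 0.66 = 0.34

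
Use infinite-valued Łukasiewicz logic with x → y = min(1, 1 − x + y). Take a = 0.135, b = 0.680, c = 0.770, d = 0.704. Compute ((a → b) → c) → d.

0.934

a → b = min(1, 1 − 0.135 + 0.680) = min(1, 1.545) = 1.000
(a → b) → c = min(1, 1 − 1.000 + 0.770) = min(1, 0.770) = 0.770
((a → b) → c) → d = min(1, 1 − 0.770 + 0.704) = min(1, 0.934) = 0.934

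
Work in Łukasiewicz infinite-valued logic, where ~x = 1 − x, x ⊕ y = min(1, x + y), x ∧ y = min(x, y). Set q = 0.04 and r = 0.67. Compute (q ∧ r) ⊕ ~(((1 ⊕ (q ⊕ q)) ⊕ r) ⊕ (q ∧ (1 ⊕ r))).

q ∧ r = min(0.04, 0.67) = 0.04
q ⊕ q = min(1, 0.04 + 0.04) = min(1, 0.08) = 0.08
1 ⊕ (q ⊕ q) = min(1, 1.00 + 0.08) = min(1, 1.08) = 1.00
(1 ⊕ (q ⊕ q)) ⊕ r = min(1, 1.00 + 0.67) = min(1, 1.67) = 1.00
1 ⊕ r = min(1, 1.00 + 0.67) = min(1, 1.67) = 1.00
q ∧ (1 ⊕ r) = min(0.04, 1.00) = 0.04
((1 ⊕ (q ⊕ q)) ⊕ r) ⊕ (q ∧ (1 ⊕ r)) = min(1, 1.00 + 0.04) = min(1, 1.04) = 1.00
~(((1 ⊕ (q ⊕ q)) ⊕ r) ⊕ (q ∧ (1 ⊕ r))) = 1 − 1.00 = 0.00
(q ∧ r) ⊕ ~(((1 ⊕ (q ⊕ q)) ⊕ r) ⊕ (q ∧ (1 ⊕ r))) = min(1, 0.04 + 0.00) = min(1, 0.04) = 0.04

0.04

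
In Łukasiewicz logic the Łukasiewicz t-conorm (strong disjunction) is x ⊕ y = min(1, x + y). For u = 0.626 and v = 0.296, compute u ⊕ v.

0.922

u ⊕ v = min(1, 0.626 + 0.296) = min(1, 0.922) = 0.922
For comparison, the Gödel t-conorm max(x, y) would give 0.626.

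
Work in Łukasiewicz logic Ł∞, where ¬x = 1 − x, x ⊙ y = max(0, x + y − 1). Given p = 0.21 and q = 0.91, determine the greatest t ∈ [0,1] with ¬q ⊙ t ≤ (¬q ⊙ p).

¬q = 1 − 0.91 = 0.09
So the left factor is ¬q = 0.09.
¬q ⊙ p = max(0, 0.09 + 0.21 − 1) = max(0, -0.70) = 0.00
So the right-hand bound is ¬q ⊙ p = 0.00.
The residuum of the Łukasiewicz t-norm gives the supremum: min(1, 1 − 0.09 + 0.00).
1 − 0.09 + 0.00 = 0.91, so t = min(1, 0.91) = 0.91.
Check: 0.09 ⊙ 0.91 = max(0, 0.00) = 0.00 ≤ 0.00.

0.91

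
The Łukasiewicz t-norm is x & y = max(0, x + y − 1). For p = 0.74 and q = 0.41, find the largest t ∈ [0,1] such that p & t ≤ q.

The residuum of the Łukasiewicz t-norm gives the supremum: min(1, 1 − 0.74 + 0.41).
1 − 0.74 + 0.41 = 0.67, so t = min(1, 0.67) = 0.67.
Check: 0.74 & 0.67 = max(0, 0.41) = 0.41 ≤ 0.41.

0.67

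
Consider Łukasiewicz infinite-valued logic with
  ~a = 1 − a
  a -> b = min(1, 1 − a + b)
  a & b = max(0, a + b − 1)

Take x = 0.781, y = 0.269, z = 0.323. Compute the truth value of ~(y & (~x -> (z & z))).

~x = 1 − 0.781 = 0.219
z & z = max(0, 0.323 + 0.323 − 1) = max(0, -0.354) = 0.000
~x -> (z & z) = min(1, 1 − 0.219 + 0.000) = min(1, 0.781) = 0.781
y & (~x -> (z & z)) = max(0, 0.269 + 0.781 − 1) = max(0, 0.050) = 0.050
~(y & (~x -> (z & z))) = 1 − 0.050 = 0.950

0.950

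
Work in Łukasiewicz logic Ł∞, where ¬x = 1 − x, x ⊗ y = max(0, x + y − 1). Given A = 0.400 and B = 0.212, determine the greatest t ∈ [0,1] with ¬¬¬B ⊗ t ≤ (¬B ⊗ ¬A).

0.600

¬B = 1 − 0.212 = 0.788
¬¬B = 1 − 0.788 = 0.212
¬¬¬B = 1 − 0.212 = 0.788
So the left factor is ¬¬¬B = 0.788.
¬A = 1 − 0.400 = 0.600
¬B ⊗ ¬A = max(0, 0.788 + 0.600 − 1) = max(0, 0.388) = 0.388
So the right-hand bound is ¬B ⊗ ¬A = 0.388.
The residuum of the Łukasiewicz t-norm gives the supremum: min(1, 1 − 0.788 + 0.388).
1 − 0.788 + 0.388 = 0.600, so t = min(1, 0.600) = 0.600.
Check: 0.788 ⊗ 0.600 = max(0, 0.388) = 0.388 ≤ 0.388.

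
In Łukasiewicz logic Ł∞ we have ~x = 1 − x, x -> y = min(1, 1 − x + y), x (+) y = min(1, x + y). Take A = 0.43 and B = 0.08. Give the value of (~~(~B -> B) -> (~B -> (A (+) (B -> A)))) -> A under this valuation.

~B = 1 − 0.08 = 0.92
~B -> B = min(1, 1 − 0.92 + 0.08) = min(1, 0.16) = 0.16
~(~B -> B) = 1 − 0.16 = 0.84
~~(~B -> B) = 1 − 0.84 = 0.16
B -> A = min(1, 1 − 0.08 + 0.43) = min(1, 1.35) = 1.00
A (+) (B -> A) = min(1, 0.43 + 1.00) = min(1, 1.43) = 1.00
~B -> (A (+) (B -> A)) = min(1, 1 − 0.92 + 1.00) = min(1, 1.08) = 1.00
~~(~B -> B) -> (~B -> (A (+) (B -> A))) = min(1, 1 − 0.16 + 1.00) = min(1, 1.84) = 1.00
(~~(~B -> B) -> (~B -> (A (+) (B -> A)))) -> A = min(1, 1 − 1.00 + 0.43) = min(1, 0.43) = 0.43

0.43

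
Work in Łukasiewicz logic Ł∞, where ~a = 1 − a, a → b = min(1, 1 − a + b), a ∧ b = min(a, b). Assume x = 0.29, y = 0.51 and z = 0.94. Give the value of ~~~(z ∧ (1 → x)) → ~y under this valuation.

0.78

1 → x = min(1, 1 − 1.00 + 0.29) = min(1, 0.29) = 0.29
z ∧ (1 → x) = min(0.94, 0.29) = 0.29
~(z ∧ (1 → x)) = 1 − 0.29 = 0.71
~~(z ∧ (1 → x)) = 1 − 0.71 = 0.29
~~~(z ∧ (1 → x)) = 1 − 0.29 = 0.71
~y = 1 − 0.51 = 0.49
~~~(z ∧ (1 → x)) → ~y = min(1, 1 − 0.71 + 0.49) = min(1, 0.78) = 0.78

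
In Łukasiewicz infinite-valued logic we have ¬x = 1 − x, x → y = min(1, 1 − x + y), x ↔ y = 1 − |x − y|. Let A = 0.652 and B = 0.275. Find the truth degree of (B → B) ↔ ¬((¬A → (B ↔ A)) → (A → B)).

B → B = min(1, 1 − 0.275 + 0.275) = min(1, 1.000) = 1.000
¬A = 1 − 0.652 = 0.348
B ↔ A = 1 − |0.275 − 0.652| = 1 − 0.377 = 0.623
¬A → (B ↔ A) = min(1, 1 − 0.348 + 0.623) = min(1, 1.275) = 1.000
A → B = min(1, 1 − 0.652 + 0.275) = min(1, 0.623) = 0.623
(¬A → (B ↔ A)) → (A → B) = min(1, 1 − 1.000 + 0.623) = min(1, 0.623) = 0.623
¬((¬A → (B ↔ A)) → (A → B)) = 1 − 0.623 = 0.377
(B → B) ↔ ¬((¬A → (B ↔ A)) → (A → B)) = 1 − |1.000 − 0.377| = 1 − 0.623 = 0.377

0.377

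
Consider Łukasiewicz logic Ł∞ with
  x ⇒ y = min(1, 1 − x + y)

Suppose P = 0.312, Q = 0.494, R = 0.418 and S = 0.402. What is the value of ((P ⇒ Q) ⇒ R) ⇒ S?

0.984

P ⇒ Q = min(1, 1 − 0.312 + 0.494) = min(1, 1.182) = 1.000
(P ⇒ Q) ⇒ R = min(1, 1 − 1.000 + 0.418) = min(1, 0.418) = 0.418
((P ⇒ Q) ⇒ R) ⇒ S = min(1, 1 − 0.418 + 0.402) = min(1, 0.984) = 0.984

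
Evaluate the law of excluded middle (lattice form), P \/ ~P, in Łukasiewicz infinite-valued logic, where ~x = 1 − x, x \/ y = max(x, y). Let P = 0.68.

~P = 1 − 0.68 = 0.32
P \/ ~P = max(0.68, 0.32) = 0.68
(The value 0.68 < 1 shows this instance is not satisfied; not a Ł∞-tautology — its value is max(a, 1−a).)

0.68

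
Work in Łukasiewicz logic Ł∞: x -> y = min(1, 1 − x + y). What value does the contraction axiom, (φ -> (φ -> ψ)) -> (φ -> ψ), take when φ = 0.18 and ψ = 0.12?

0.94

φ -> ψ = min(1, 1 − 0.18 + 0.12) = min(1, 0.94) = 0.94
φ -> (φ -> ψ) = min(1, 1 − 0.18 + 0.94) = min(1, 1.76) = 1.00
(φ -> (φ -> ψ)) -> (φ -> ψ) = min(1, 1 − 1.00 + 0.94) = min(1, 0.94) = 0.94
(The value 0.94 < 1 shows this instance is not satisfied; fails in Ł∞ (the t-norm is not idempotent).)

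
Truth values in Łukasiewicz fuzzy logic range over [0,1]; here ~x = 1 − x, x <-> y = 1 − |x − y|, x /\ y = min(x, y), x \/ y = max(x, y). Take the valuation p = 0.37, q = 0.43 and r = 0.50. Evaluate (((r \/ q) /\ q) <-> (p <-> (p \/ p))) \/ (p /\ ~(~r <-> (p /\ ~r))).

0.43

r \/ q = max(0.50, 0.43) = 0.50
(r \/ q) /\ q = min(0.50, 0.43) = 0.43
p \/ p = max(0.37, 0.37) = 0.37
p <-> (p \/ p) = 1 − |0.37 − 0.37| = 1 − 0.00 = 1.00
((r \/ q) /\ q) <-> (p <-> (p \/ p)) = 1 − |0.43 − 1.00| = 1 − 0.57 = 0.43
~r = 1 − 0.50 = 0.50
p /\ ~r = min(0.37, 0.50) = 0.37
~r <-> (p /\ ~r) = 1 − |0.50 − 0.37| = 1 − 0.13 = 0.87
~(~r <-> (p /\ ~r)) = 1 − 0.87 = 0.13
p /\ ~(~r <-> (p /\ ~r)) = min(0.37, 0.13) = 0.13
(((r \/ q) /\ q) <-> (p <-> (p \/ p))) \/ (p /\ ~(~r <-> (p /\ ~r))) = max(0.43, 0.13) = 0.43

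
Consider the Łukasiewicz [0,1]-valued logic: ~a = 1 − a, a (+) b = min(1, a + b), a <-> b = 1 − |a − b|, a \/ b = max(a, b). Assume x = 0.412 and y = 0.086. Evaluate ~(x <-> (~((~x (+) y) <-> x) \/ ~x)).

~x = 1 − 0.412 = 0.588
~x (+) y = min(1, 0.588 + 0.086) = min(1, 0.674) = 0.674
(~x (+) y) <-> x = 1 − |0.674 − 0.412| = 1 − 0.262 = 0.738
~((~x (+) y) <-> x) = 1 − 0.738 = 0.262
~((~x (+) y) <-> x) \/ ~x = max(0.262, 0.588) = 0.588
x <-> (~((~x (+) y) <-> x) \/ ~x) = 1 − |0.412 − 0.588| = 1 − 0.176 = 0.824
~(x <-> (~((~x (+) y) <-> x) \/ ~x)) = 1 − 0.824 = 0.176

0.176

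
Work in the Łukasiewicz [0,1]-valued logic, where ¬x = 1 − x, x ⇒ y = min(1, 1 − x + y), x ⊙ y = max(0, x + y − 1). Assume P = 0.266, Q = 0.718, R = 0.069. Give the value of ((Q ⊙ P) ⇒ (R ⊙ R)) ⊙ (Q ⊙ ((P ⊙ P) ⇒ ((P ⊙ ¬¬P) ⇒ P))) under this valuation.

0.718

Q ⊙ P = max(0, 0.718 + 0.266 − 1) = max(0, -0.016) = 0.000
R ⊙ R = max(0, 0.069 + 0.069 − 1) = max(0, -0.862) = 0.000
(Q ⊙ P) ⇒ (R ⊙ R) = min(1, 1 − 0.000 + 0.000) = min(1, 1.000) = 1.000
P ⊙ P = max(0, 0.266 + 0.266 − 1) = max(0, -0.468) = 0.000
¬P = 1 − 0.266 = 0.734
¬¬P = 1 − 0.734 = 0.266
P ⊙ ¬¬P = max(0, 0.266 + 0.266 − 1) = max(0, -0.468) = 0.000
(P ⊙ ¬¬P) ⇒ P = min(1, 1 − 0.000 + 0.266) = min(1, 1.266) = 1.000
(P ⊙ P) ⇒ ((P ⊙ ¬¬P) ⇒ P) = min(1, 1 − 0.000 + 1.000) = min(1, 2.000) = 1.000
Q ⊙ ((P ⊙ P) ⇒ ((P ⊙ ¬¬P) ⇒ P)) = max(0, 0.718 + 1.000 − 1) = max(0, 0.718) = 0.718
((Q ⊙ P) ⇒ (R ⊙ R)) ⊙ (Q ⊙ ((P ⊙ P) ⇒ ((P ⊙ ¬¬P) ⇒ P))) = max(0, 1.000 + 0.718 − 1) = max(0, 0.718) = 0.718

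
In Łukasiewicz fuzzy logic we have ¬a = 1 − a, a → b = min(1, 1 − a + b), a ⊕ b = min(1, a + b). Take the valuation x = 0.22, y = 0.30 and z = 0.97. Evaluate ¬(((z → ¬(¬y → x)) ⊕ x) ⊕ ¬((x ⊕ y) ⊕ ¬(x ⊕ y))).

0.27

¬y = 1 − 0.30 = 0.70
¬y → x = min(1, 1 − 0.70 + 0.22) = min(1, 0.52) = 0.52
¬(¬y → x) = 1 − 0.52 = 0.48
z → ¬(¬y → x) = min(1, 1 − 0.97 + 0.48) = min(1, 0.51) = 0.51
(z → ¬(¬y → x)) ⊕ x = min(1, 0.51 + 0.22) = min(1, 0.73) = 0.73
x ⊕ y = min(1, 0.22 + 0.30) = min(1, 0.52) = 0.52
¬(x ⊕ y) = 1 − 0.52 = 0.48
(x ⊕ y) ⊕ ¬(x ⊕ y) = min(1, 0.52 + 0.48) = min(1, 1.00) = 1.00
¬((x ⊕ y) ⊕ ¬(x ⊕ y)) = 1 − 1.00 = 0.00
((z → ¬(¬y → x)) ⊕ x) ⊕ ¬((x ⊕ y) ⊕ ¬(x ⊕ y)) = min(1, 0.73 + 0.00) = min(1, 0.73) = 0.73
¬(((z → ¬(¬y → x)) ⊕ x) ⊕ ¬((x ⊕ y) ⊕ ¬(x ⊕ y))) = 1 − 0.73 = 0.27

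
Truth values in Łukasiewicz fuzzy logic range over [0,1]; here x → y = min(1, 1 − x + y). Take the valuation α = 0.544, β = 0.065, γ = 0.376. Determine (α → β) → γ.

0.855

α → β = min(1, 1 − 0.544 + 0.065) = min(1, 0.521) = 0.521
(α → β) → γ = min(1, 1 − 0.521 + 0.376) = min(1, 0.855) = 0.855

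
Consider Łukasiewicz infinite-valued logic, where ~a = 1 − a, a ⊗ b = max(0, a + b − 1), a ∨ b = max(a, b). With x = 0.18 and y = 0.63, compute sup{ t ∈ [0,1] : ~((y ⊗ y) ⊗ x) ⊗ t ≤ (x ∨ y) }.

y ⊗ y = max(0, 0.63 + 0.63 − 1) = max(0, 0.26) = 0.26
(y ⊗ y) ⊗ x = max(0, 0.26 + 0.18 − 1) = max(0, -0.56) = 0.00
~((y ⊗ y) ⊗ x) = 1 − 0.00 = 1.00
So the left factor is ~((y ⊗ y) ⊗ x) = 1.00.
x ∨ y = max(0.18, 0.63) = 0.63
So the right-hand bound is x ∨ y = 0.63.
The residuum of the Łukasiewicz t-norm gives the supremum: min(1, 1 − 1.00 + 0.63).
1 − 1.00 + 0.63 = 0.63, so t = min(1, 0.63) = 0.63.
Check: 1.00 ⊗ 0.63 = max(0, 0.63) = 0.63 ≤ 0.63.

0.63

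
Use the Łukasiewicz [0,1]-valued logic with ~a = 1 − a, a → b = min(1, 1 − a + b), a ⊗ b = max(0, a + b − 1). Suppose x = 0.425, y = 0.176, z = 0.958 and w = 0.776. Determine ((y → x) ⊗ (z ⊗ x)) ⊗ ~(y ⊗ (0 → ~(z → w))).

y → x = min(1, 1 − 0.176 + 0.425) = min(1, 1.249) = 1.000
z ⊗ x = max(0, 0.958 + 0.425 − 1) = max(0, 0.383) = 0.383
(y → x) ⊗ (z ⊗ x) = max(0, 1.000 + 0.383 − 1) = max(0, 0.383) = 0.383
z → w = min(1, 1 − 0.958 + 0.776) = min(1, 0.818) = 0.818
~(z → w) = 1 − 0.818 = 0.182
0 → ~(z → w) = min(1, 1 − 0.000 + 0.182) = min(1, 1.182) = 1.000
y ⊗ (0 → ~(z → w)) = max(0, 0.176 + 1.000 − 1) = max(0, 0.176) = 0.176
~(y ⊗ (0 → ~(z → w))) = 1 − 0.176 = 0.824
((y → x) ⊗ (z ⊗ x)) ⊗ ~(y ⊗ (0 → ~(z → w))) = max(0, 0.383 + 0.824 − 1) = max(0, 0.207) = 0.207

0.207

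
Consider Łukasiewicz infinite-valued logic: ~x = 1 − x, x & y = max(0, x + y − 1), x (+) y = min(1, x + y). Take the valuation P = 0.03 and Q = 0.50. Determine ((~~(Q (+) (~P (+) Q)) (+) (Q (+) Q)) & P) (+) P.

~P = 1 − 0.03 = 0.97
~P (+) Q = min(1, 0.97 + 0.50) = min(1, 1.47) = 1.00
Q (+) (~P (+) Q) = min(1, 0.50 + 1.00) = min(1, 1.50) = 1.00
~(Q (+) (~P (+) Q)) = 1 − 1.00 = 0.00
~~(Q (+) (~P (+) Q)) = 1 − 0.00 = 1.00
Q (+) Q = min(1, 0.50 + 0.50) = min(1, 1.00) = 1.00
~~(Q (+) (~P (+) Q)) (+) (Q (+) Q) = min(1, 1.00 + 1.00) = min(1, 2.00) = 1.00
(~~(Q (+) (~P (+) Q)) (+) (Q (+) Q)) & P = max(0, 1.00 + 0.03 − 1) = max(0, 0.03) = 0.03
((~~(Q (+) (~P (+) Q)) (+) (Q (+) Q)) & P) (+) P = min(1, 0.03 + 0.03) = min(1, 0.06) = 0.06

0.06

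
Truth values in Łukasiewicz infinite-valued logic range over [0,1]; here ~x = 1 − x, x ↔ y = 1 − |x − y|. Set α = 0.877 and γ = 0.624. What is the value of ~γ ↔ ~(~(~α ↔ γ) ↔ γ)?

0.747

~γ = 1 − 0.624 = 0.376
~α = 1 − 0.877 = 0.123
~α ↔ γ = 1 − |0.123 − 0.624| = 1 − 0.501 = 0.499
~(~α ↔ γ) = 1 − 0.499 = 0.501
~(~α ↔ γ) ↔ γ = 1 − |0.501 − 0.624| = 1 − 0.123 = 0.877
~(~(~α ↔ γ) ↔ γ) = 1 − 0.877 = 0.123
~γ ↔ ~(~(~α ↔ γ) ↔ γ) = 1 − |0.376 − 0.123| = 1 − 0.253 = 0.747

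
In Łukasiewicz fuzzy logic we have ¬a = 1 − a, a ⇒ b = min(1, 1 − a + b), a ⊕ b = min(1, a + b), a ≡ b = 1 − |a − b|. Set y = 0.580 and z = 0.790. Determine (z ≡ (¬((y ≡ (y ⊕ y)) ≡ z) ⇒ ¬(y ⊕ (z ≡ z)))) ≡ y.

0.580

y ⊕ y = min(1, 0.580 + 0.580) = min(1, 1.160) = 1.000
y ≡ (y ⊕ y) = 1 − |0.580 − 1.000| = 1 − 0.420 = 0.580
(y ≡ (y ⊕ y)) ≡ z = 1 − |0.580 − 0.790| = 1 − 0.210 = 0.790
¬((y ≡ (y ⊕ y)) ≡ z) = 1 − 0.790 = 0.210
z ≡ z = 1 − |0.790 − 0.790| = 1 − 0.000 = 1.000
y ⊕ (z ≡ z) = min(1, 0.580 + 1.000) = min(1, 1.580) = 1.000
¬(y ⊕ (z ≡ z)) = 1 − 1.000 = 0.000
¬((y ≡ (y ⊕ y)) ≡ z) ⇒ ¬(y ⊕ (z ≡ z)) = min(1, 1 − 0.210 + 0.000) = min(1, 0.790) = 0.790
z ≡ (¬((y ≡ (y ⊕ y)) ≡ z) ⇒ ¬(y ⊕ (z ≡ z))) = 1 − |0.790 − 0.790| = 1 − 0.000 = 1.000
(z ≡ (¬((y ≡ (y ⊕ y)) ≡ z) ⇒ ¬(y ⊕ (z ≡ z)))) ≡ y = 1 − |1.000 − 0.580| = 1 − 0.420 = 0.580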